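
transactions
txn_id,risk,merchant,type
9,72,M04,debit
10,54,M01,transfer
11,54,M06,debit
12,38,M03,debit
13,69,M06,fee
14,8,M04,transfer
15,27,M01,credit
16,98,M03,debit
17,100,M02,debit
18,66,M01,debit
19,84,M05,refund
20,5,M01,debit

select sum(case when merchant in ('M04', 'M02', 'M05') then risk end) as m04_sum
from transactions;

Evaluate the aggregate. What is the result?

264

txn_id=9: ✓ → 72
txn_id=10: ✗
txn_id=11: ✗
txn_id=12: ✗
txn_id=13: ✗
txn_id=14: ✓ → 8
txn_id=15: ✗
txn_id=16: ✗
txn_id=17: ✓ → 100
txn_id=18: ✗
txn_id=19: ✓ → 84
txn_id=20: ✗
m04_sum = 72 + 8 + 100 + 84 = 264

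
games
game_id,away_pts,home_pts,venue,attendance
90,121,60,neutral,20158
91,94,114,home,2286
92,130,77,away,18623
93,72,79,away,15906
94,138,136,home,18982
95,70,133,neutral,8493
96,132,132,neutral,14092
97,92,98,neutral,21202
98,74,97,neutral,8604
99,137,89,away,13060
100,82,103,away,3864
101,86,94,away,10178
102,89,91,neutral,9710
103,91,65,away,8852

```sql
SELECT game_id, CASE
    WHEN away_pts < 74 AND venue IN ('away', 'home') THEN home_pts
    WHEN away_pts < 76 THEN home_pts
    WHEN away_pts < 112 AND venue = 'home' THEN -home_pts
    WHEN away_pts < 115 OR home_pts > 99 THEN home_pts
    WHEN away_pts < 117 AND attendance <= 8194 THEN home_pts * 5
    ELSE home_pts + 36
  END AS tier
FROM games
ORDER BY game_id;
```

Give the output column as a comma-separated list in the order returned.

game_id=90: ELSE → 96
game_id=91: away_pts < 112 AND venue = 'home' → -114
game_id=92: ELSE → 113
game_id=93: away_pts < 74 AND venue IN ('away', 'home') → 79
game_id=94: away_pts < 115 OR home_pts > 99 → 136
game_id=95: away_pts < 76 → 133
game_id=96: away_pts < 115 OR home_pts > 99 → 132
game_id=97: away_pts < 115 OR home_pts > 99 → 98
game_id=98: away_pts < 76 → 97
game_id=99: ELSE → 125
game_id=100: away_pts < 115 OR home_pts > 99 → 103
game_id=101: away_pts < 115 OR home_pts > 99 → 94
game_id=102: away_pts < 115 OR home_pts > 99 → 91
game_id=103: away_pts < 115 OR home_pts > 99 → 65

96, -114, 113, 79, 136, 133, 132, 98, 97, 125, 103, 94, 91, 65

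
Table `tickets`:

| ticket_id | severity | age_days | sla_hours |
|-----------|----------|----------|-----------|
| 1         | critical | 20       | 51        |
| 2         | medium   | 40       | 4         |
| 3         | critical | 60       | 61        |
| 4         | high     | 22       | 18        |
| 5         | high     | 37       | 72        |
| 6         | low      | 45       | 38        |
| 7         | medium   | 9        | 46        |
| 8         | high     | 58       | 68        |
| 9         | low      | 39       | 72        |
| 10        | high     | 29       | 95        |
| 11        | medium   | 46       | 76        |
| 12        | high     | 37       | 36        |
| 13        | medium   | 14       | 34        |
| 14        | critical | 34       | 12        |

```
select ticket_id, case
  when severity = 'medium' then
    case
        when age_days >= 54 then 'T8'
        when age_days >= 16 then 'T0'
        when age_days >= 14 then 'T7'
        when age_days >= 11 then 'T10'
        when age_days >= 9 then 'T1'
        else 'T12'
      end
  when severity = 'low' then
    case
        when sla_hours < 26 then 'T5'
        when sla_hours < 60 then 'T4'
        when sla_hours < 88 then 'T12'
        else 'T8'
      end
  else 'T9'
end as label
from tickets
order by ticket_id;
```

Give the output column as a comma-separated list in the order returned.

T9, T0, T9, T9, T9, T4, T1, T9, T12, T9, T0, T9, T7, T9

ticket_id=1: severity='critical' → outer ELSE → T9
ticket_id=2: severity='medium' → inner[age_days >= 16] → T0
ticket_id=3: severity='critical' → outer ELSE → T9
ticket_id=4: severity='high' → outer ELSE → T9
ticket_id=5: severity='high' → outer ELSE → T9
ticket_id=6: severity='low' → inner[sla_hours < 60] → T4
ticket_id=7: severity='medium' → inner[age_days >= 9] → T1
ticket_id=8: severity='high' → outer ELSE → T9
ticket_id=9: severity='low' → inner[sla_hours < 88] → T12
ticket_id=10: severity='high' → outer ELSE → T9
ticket_id=11: severity='medium' → inner[age_days >= 16] → T0
ticket_id=12: severity='high' → outer ELSE → T9
ticket_id=13: severity='medium' → inner[age_days >= 14] → T7
ticket_id=14: severity='critical' → outer ELSE → T9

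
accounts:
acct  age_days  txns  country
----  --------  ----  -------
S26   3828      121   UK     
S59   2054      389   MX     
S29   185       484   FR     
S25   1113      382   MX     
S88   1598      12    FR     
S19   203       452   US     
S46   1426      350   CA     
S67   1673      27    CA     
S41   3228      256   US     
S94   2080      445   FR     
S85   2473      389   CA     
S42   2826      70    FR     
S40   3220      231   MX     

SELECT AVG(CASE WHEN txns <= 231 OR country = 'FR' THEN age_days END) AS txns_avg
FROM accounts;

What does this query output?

2201.4285714286

acct=S26: ✓ → 3828
acct=S59: ✗
acct=S29: ✓ → 185
acct=S25: ✗
acct=S88: ✓ → 1598
acct=S19: ✗
acct=S46: ✗
acct=S67: ✓ → 1673
acct=S41: ✗
acct=S94: ✓ → 2080
acct=S85: ✗
acct=S42: ✓ → 2826
acct=S40: ✓ → 3220
txns_avg = (3828 + 185 + 1598 + 1673 + 2080 + 2826 + 3220) / 7 = 2201.4285714286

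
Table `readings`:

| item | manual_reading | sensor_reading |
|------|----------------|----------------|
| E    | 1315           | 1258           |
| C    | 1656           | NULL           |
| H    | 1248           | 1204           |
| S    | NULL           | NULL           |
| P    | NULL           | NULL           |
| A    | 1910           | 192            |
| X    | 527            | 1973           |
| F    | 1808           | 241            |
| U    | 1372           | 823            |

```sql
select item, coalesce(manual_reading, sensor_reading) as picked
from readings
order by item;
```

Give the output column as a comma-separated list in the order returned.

item=A: manual_reading=1910 → 1910
item=C: manual_reading=1656 → 1656
item=E: manual_reading=1315 → 1315
item=F: manual_reading=1808 → 1808
item=H: manual_reading=1248 → 1248
item=P: manual_reading=NULL, sensor_reading=NULL (all NULL) → NULL
item=S: manual_reading=NULL, sensor_reading=NULL (all NULL) → NULL
item=U: manual_reading=1372 → 1372
item=X: manual_reading=527 → 527

1910, 1656, 1315, 1808, 1248, NULL, NULL, 1372, 527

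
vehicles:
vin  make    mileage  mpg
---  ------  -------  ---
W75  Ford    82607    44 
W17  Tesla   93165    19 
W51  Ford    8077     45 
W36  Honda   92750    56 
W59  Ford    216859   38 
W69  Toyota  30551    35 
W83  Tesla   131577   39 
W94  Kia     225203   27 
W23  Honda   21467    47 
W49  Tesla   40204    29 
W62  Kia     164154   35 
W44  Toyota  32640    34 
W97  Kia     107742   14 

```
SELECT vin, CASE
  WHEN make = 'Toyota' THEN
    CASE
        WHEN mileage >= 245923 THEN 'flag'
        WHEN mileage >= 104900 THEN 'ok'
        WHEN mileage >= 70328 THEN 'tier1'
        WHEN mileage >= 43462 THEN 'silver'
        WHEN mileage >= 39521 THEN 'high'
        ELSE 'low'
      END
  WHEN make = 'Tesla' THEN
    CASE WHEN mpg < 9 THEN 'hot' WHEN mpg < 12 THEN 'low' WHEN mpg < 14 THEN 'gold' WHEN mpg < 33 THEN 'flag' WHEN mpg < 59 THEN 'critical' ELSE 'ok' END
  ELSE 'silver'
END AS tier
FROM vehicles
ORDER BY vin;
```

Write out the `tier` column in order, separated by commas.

vin=W17: make='Tesla' → inner[mpg < 33] → flag
vin=W23: make='Honda' → outer ELSE → silver
vin=W36: make='Honda' → outer ELSE → silver
vin=W44: make='Toyota' → inner[ELSE] → low
vin=W49: make='Tesla' → inner[mpg < 33] → flag
vin=W51: make='Ford' → outer ELSE → silver
vin=W59: make='Ford' → outer ELSE → silver
vin=W62: make='Kia' → outer ELSE → silver
vin=W69: make='Toyota' → inner[ELSE] → low
vin=W75: make='Ford' → outer ELSE → silver
vin=W83: make='Tesla' → inner[mpg < 59] → critical
vin=W94: make='Kia' → outer ELSE → silver
vin=W97: make='Kia' → outer ELSE → silver

flag, silver, silver, low, flag, silver, silver, silver, low, silver, critical, silver, silver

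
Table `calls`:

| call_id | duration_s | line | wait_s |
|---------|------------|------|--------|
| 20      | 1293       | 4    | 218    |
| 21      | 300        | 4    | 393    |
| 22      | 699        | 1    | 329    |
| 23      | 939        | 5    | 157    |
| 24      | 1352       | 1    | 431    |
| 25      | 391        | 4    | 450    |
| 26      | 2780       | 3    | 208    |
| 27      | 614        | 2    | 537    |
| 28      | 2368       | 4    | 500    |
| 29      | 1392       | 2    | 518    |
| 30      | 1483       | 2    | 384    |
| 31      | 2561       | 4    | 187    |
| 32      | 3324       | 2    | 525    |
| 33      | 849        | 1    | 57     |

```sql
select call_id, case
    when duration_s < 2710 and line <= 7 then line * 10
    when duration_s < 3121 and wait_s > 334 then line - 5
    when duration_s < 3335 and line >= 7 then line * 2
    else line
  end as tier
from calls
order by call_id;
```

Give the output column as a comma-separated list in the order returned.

40, 40, 10, 50, 10, 40, 3, 20, 40, 20, 20, 40, 2, 10

call_id=20: duration_s < 2710 and line <= 7 → 40
call_id=21: duration_s < 2710 and line <= 7 → 40
call_id=22: duration_s < 2710 and line <= 7 → 10
call_id=23: duration_s < 2710 and line <= 7 → 50
call_id=24: duration_s < 2710 and line <= 7 → 10
call_id=25: duration_s < 2710 and line <= 7 → 40
call_id=26: ELSE → 3
call_id=27: duration_s < 2710 and line <= 7 → 20
call_id=28: duration_s < 2710 and line <= 7 → 40
call_id=29: duration_s < 2710 and line <= 7 → 20
call_id=30: duration_s < 2710 and line <= 7 → 20
call_id=31: duration_s < 2710 and line <= 7 → 40
call_id=32: ELSE → 2
call_id=33: duration_s < 2710 and line <= 7 → 10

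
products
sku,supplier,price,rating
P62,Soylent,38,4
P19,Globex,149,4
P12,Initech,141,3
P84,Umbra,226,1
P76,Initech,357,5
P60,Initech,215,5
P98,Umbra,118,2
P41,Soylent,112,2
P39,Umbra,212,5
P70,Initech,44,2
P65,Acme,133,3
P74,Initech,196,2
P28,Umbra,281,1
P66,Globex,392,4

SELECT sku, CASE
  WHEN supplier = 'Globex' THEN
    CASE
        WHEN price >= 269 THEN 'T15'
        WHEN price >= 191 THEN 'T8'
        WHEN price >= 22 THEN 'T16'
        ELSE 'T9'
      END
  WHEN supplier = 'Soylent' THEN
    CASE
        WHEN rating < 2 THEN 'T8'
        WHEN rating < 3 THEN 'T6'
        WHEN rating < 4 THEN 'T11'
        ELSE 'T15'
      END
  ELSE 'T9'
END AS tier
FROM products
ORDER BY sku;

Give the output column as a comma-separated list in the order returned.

T9, T16, T9, T9, T6, T9, T15, T9, T15, T9, T9, T9, T9, T9

sku=P12: supplier='Initech' → outer ELSE → T9
sku=P19: supplier='Globex' → inner[price >= 22] → T16
sku=P28: supplier='Umbra' → outer ELSE → T9
sku=P39: supplier='Umbra' → outer ELSE → T9
sku=P41: supplier='Soylent' → inner[rating < 3] → T6
sku=P60: supplier='Initech' → outer ELSE → T9
sku=P62: supplier='Soylent' → inner[ELSE] → T15
sku=P65: supplier='Acme' → outer ELSE → T9
sku=P66: supplier='Globex' → inner[price >= 269] → T15
sku=P70: supplier='Initech' → outer ELSE → T9
sku=P74: supplier='Initech' → outer ELSE → T9
sku=P76: supplier='Initech' → outer ELSE → T9
sku=P84: supplier='Umbra' → outer ELSE → T9
sku=P98: supplier='Umbra' → outer ELSE → T9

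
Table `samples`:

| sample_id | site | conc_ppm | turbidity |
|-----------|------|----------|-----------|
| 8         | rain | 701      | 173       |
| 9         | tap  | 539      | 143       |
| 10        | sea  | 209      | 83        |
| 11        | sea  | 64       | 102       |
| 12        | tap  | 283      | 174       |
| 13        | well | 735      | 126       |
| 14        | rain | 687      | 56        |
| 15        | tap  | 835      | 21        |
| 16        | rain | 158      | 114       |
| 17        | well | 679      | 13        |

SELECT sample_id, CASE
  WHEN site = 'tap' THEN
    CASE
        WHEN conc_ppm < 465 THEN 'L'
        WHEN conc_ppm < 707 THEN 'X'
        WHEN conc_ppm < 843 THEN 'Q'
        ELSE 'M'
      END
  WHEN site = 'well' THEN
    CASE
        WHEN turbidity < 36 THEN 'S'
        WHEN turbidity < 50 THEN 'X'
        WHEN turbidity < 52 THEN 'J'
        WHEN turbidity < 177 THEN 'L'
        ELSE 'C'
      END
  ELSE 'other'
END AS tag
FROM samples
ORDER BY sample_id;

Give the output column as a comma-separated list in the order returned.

sample_id=8: site='rain' → outer ELSE → other
sample_id=9: site='tap' → inner[conc_ppm < 707] → X
sample_id=10: site='sea' → outer ELSE → other
sample_id=11: site='sea' → outer ELSE → other
sample_id=12: site='tap' → inner[conc_ppm < 465] → L
sample_id=13: site='well' → inner[turbidity < 177] → L
sample_id=14: site='rain' → outer ELSE → other
sample_id=15: site='tap' → inner[conc_ppm < 843] → Q
sample_id=16: site='rain' → outer ELSE → other
sample_id=17: site='well' → inner[turbidity < 36] → S

other, X, other, other, L, L, other, Q, other, S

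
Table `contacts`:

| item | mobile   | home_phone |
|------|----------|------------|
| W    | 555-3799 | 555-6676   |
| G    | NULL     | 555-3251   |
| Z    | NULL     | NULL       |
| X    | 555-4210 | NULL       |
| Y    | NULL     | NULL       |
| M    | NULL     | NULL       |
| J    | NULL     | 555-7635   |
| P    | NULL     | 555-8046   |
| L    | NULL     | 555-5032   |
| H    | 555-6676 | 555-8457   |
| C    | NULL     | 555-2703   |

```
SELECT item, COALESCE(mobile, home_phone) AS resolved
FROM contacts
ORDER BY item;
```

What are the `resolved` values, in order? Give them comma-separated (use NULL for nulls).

555-2703, 555-3251, 555-6676, 555-7635, 555-5032, NULL, 555-8046, 555-3799, 555-4210, NULL, NULL

item=C: mobile=NULL, home_phone=555-2703 → 555-2703
item=G: mobile=NULL, home_phone=555-3251 → 555-3251
item=H: mobile=555-6676 → 555-6676
item=J: mobile=NULL, home_phone=555-7635 → 555-7635
item=L: mobile=NULL, home_phone=555-5032 → 555-5032
item=M: mobile=NULL, home_phone=NULL (all NULL) → NULL
item=P: mobile=NULL, home_phone=555-8046 → 555-8046
item=W: mobile=555-3799 → 555-3799
item=X: mobile=555-4210 → 555-4210
item=Y: mobile=NULL, home_phone=NULL (all NULL) → NULL
item=Z: mobile=NULL, home_phone=NULL (all NULL) → NULL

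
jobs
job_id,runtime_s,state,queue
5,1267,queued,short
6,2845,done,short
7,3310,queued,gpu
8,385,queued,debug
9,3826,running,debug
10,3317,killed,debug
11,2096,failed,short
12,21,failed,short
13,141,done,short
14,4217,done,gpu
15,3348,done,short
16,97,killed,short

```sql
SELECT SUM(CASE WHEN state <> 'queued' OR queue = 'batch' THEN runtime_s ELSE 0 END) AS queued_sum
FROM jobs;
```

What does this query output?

job_id=5: ✗
job_id=6: ✓ → 2845
job_id=7: ✗
job_id=8: ✗
job_id=9: ✓ → 3826
job_id=10: ✓ → 3317
job_id=11: ✓ → 2096
job_id=12: ✓ → 21
job_id=13: ✓ → 141
job_id=14: ✓ → 4217
job_id=15: ✓ → 3348
job_id=16: ✓ → 97
queued_sum = 2845 + 3826 + 3317 + 2096 + 21 + 141 + 4217 + 3348 + 97 = 19908

19908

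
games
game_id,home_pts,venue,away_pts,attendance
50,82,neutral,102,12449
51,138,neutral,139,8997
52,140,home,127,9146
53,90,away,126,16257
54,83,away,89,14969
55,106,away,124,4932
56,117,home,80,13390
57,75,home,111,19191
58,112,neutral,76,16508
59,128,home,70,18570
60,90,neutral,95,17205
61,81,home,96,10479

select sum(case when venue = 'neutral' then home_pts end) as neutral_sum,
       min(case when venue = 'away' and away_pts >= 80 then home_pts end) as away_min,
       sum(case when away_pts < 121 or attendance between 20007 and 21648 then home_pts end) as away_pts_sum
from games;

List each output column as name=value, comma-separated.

neutral_sum=422, away_min=83, away_pts_sum=768

[neutral_sum: venue = 'neutral']
game_id=50: ✓ → 82
game_id=51: ✓ → 138
game_id=52: ✗
game_id=53: ✗
game_id=54: ✗
game_id=55: ✗
game_id=56: ✗
game_id=57: ✗
game_id=58: ✓ → 112
game_id=59: ✗
game_id=60: ✓ → 90
game_id=61: ✗
neutral_sum = 82 + 138 + 112 + 90 = 422
—
[away_min: venue = 'away' and away_pts >= 80]
game_id=50: ✗
game_id=51: ✗
game_id=52: ✗
game_id=53: ✓ → 90
game_id=54: ✓ → 83
game_id=55: ✓ → 106
game_id=56: ✗
game_id=57: ✗
game_id=58: ✗
game_id=59: ✗
game_id=60: ✗
game_id=61: ✗
away_min = MIN(90, 83, 106) = 83
—
[away_pts_sum: away_pts < 121 or attendance between 20007 and 21648]
game_id=50: ✓ → 82
game_id=51: ✗
game_id=52: ✗
game_id=53: ✗
game_id=54: ✓ → 83
game_id=55: ✗
game_id=56: ✓ → 117
game_id=57: ✓ → 75
game_id=58: ✓ → 112
game_id=59: ✓ → 128
game_id=60: ✓ → 90
game_id=61: ✓ → 81
away_pts_sum = 82 + 83 + 117 + 75 + 112 + 128 + 90 + 81 = 768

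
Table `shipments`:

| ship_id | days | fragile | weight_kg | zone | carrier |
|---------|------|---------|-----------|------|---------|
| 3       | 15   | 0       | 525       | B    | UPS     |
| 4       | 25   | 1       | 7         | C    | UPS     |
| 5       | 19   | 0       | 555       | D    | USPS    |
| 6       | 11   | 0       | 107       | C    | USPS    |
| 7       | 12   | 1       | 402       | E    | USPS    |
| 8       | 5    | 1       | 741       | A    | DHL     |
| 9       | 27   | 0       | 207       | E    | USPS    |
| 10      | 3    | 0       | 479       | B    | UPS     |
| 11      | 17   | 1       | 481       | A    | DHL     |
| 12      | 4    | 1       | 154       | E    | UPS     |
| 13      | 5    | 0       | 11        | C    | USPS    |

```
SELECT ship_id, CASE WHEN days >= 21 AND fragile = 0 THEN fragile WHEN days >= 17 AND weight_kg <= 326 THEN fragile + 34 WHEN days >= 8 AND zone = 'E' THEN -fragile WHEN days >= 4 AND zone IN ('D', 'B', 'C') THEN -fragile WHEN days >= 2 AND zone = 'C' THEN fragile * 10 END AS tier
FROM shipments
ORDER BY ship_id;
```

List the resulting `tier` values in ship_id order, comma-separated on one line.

0, 35, 0, 0, -1, NULL, 0, NULL, NULL, NULL, 0

ship_id=3: days >= 4 AND zone IN ('D', 'B', 'C') → 0
ship_id=4: days >= 17 AND weight_kg <= 326 → 35
ship_id=5: days >= 4 AND zone IN ('D', 'B', 'C') → 0
ship_id=6: days >= 4 AND zone IN ('D', 'B', 'C') → 0
ship_id=7: days >= 8 AND zone = 'E' → -1
ship_id=8: (no match → NULL) → NULL
ship_id=9: days >= 21 AND fragile = 0 → 0
ship_id=10: (no match → NULL) → NULL
ship_id=11: (no match → NULL) → NULL
ship_id=12: (no match → NULL) → NULL
ship_id=13: days >= 4 AND zone IN ('D', 'B', 'C') → 0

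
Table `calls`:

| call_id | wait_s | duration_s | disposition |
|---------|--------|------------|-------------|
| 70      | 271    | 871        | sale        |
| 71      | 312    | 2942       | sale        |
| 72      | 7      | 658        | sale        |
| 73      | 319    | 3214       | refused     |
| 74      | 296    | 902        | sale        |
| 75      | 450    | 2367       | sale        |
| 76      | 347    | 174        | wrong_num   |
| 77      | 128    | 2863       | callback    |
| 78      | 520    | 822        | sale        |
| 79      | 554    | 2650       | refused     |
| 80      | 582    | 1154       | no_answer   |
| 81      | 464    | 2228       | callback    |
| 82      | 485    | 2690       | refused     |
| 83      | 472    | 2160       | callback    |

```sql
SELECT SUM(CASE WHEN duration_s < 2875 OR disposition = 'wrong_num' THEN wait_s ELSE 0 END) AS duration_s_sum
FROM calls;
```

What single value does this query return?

4576

call_id=70: ✓ → 271
call_id=71: ✗
call_id=72: ✓ → 7
call_id=73: ✗
call_id=74: ✓ → 296
call_id=75: ✓ → 450
call_id=76: ✓ → 347
call_id=77: ✓ → 128
call_id=78: ✓ → 520
call_id=79: ✓ → 554
call_id=80: ✓ → 582
call_id=81: ✓ → 464
call_id=82: ✓ → 485
call_id=83: ✓ → 472
duration_s_sum = 271 + 7 + 296 + 450 + 347 + 128 + 520 + 554 + 582 + 464 + 485 + 472 = 4576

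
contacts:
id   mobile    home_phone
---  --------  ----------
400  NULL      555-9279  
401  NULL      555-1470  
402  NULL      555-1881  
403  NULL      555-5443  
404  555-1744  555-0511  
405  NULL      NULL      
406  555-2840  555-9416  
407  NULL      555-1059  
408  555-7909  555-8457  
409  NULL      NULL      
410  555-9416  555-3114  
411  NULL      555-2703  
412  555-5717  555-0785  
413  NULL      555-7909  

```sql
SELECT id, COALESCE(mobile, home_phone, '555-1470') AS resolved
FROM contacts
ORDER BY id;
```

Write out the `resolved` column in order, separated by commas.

555-9279, 555-1470, 555-1881, 555-5443, 555-1744, 555-1470, 555-2840, 555-1059, 555-7909, 555-1470, 555-9416, 555-2703, 555-5717, 555-7909

id=400: mobile=NULL, home_phone=555-9279 → 555-9279
id=401: mobile=NULL, home_phone=555-1470 → 555-1470
id=402: mobile=NULL, home_phone=555-1881 → 555-1881
id=403: mobile=NULL, home_phone=555-5443 → 555-5443
id=404: mobile=555-1744 → 555-1744
id=405: mobile=NULL, home_phone=NULL, → literal 555-1470 → 555-1470
id=406: mobile=555-2840 → 555-2840
id=407: mobile=NULL, home_phone=555-1059 → 555-1059
id=408: mobile=555-7909 → 555-7909
id=409: mobile=NULL, home_phone=NULL, → literal 555-1470 → 555-1470
id=410: mobile=555-9416 → 555-9416
id=411: mobile=NULL, home_phone=555-2703 → 555-2703
id=412: mobile=555-5717 → 555-5717
id=413: mobile=NULL, home_phone=555-7909 → 555-7909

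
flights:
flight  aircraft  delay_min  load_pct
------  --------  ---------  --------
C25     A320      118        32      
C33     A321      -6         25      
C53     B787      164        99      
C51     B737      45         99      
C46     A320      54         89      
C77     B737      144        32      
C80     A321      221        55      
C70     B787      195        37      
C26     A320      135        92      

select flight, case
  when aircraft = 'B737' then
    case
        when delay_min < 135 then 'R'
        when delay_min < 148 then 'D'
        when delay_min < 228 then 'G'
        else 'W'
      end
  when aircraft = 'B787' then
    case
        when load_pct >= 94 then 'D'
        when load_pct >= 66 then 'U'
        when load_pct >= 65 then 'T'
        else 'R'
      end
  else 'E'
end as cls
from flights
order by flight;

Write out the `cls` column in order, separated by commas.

E, E, E, E, R, D, R, D, E

flight=C25: aircraft='A320' → outer ELSE → E
flight=C26: aircraft='A320' → outer ELSE → E
flight=C33: aircraft='A321' → outer ELSE → E
flight=C46: aircraft='A320' → outer ELSE → E
flight=C51: aircraft='B737' → inner[delay_min < 135] → R
flight=C53: aircraft='B787' → inner[load_pct >= 94] → D
flight=C70: aircraft='B787' → inner[ELSE] → R
flight=C77: aircraft='B737' → inner[delay_min < 148] → D
flight=C80: aircraft='A321' → outer ELSE → E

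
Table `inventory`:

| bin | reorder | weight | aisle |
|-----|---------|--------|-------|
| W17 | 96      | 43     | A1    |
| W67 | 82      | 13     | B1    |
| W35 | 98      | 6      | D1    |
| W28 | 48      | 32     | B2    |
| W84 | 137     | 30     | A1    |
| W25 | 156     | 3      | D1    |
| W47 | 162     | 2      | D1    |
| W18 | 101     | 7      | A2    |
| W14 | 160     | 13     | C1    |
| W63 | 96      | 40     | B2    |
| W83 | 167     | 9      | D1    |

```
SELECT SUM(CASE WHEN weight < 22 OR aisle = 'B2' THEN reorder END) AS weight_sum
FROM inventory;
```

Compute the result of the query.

1070

bin=W17: ✗
bin=W67: ✓ → 82
bin=W35: ✓ → 98
bin=W28: ✓ → 48
bin=W84: ✗
bin=W25: ✓ → 156
bin=W47: ✓ → 162
bin=W18: ✓ → 101
bin=W14: ✓ → 160
bin=W63: ✓ → 96
bin=W83: ✓ → 167
weight_sum = 82 + 98 + 48 + 156 + 162 + 101 + 160 + 96 + 167 = 1070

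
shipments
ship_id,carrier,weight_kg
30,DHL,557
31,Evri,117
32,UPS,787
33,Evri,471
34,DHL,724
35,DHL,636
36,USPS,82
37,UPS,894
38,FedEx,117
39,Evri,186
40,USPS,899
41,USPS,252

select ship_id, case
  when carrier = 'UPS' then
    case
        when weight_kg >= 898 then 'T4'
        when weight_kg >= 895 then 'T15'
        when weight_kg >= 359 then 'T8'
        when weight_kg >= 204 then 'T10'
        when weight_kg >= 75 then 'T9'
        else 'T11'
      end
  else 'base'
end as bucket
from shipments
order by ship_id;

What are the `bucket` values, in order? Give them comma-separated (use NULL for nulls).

ship_id=30: carrier='DHL' → outer ELSE → base
ship_id=31: carrier='Evri' → outer ELSE → base
ship_id=32: carrier='UPS' → inner[weight_kg >= 359] → T8
ship_id=33: carrier='Evri' → outer ELSE → base
ship_id=34: carrier='DHL' → outer ELSE → base
ship_id=35: carrier='DHL' → outer ELSE → base
ship_id=36: carrier='USPS' → outer ELSE → base
ship_id=37: carrier='UPS' → inner[weight_kg >= 359] → T8
ship_id=38: carrier='FedEx' → outer ELSE → base
ship_id=39: carrier='Evri' → outer ELSE → base
ship_id=40: carrier='USPS' → outer ELSE → base
ship_id=41: carrier='USPS' → outer ELSE → base

base, base, T8, base, base, base, base, T8, base, base, base, base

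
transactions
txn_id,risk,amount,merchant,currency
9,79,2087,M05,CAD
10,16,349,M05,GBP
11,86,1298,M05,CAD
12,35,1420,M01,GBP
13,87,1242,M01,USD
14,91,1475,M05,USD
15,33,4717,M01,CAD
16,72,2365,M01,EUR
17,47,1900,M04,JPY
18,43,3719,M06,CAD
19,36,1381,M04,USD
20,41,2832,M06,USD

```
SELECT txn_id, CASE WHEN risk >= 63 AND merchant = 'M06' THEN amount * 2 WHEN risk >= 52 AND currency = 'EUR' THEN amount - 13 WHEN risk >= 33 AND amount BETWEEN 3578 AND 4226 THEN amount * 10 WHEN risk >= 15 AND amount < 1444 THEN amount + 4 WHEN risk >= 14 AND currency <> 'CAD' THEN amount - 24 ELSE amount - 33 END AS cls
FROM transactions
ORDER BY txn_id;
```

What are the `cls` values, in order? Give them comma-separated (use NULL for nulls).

txn_id=9: ELSE → 2054
txn_id=10: risk >= 15 AND amount < 1444 → 353
txn_id=11: risk >= 15 AND amount < 1444 → 1302
txn_id=12: risk >= 15 AND amount < 1444 → 1424
txn_id=13: risk >= 15 AND amount < 1444 → 1246
txn_id=14: risk >= 14 AND currency <> 'CAD' → 1451
txn_id=15: ELSE → 4684
txn_id=16: risk >= 52 AND currency = 'EUR' → 2352
txn_id=17: risk >= 14 AND currency <> 'CAD' → 1876
txn_id=18: risk >= 33 AND amount BETWEEN 3578 AND 4226 → 37190
txn_id=19: risk >= 15 AND amount < 1444 → 1385
txn_id=20: risk >= 14 AND currency <> 'CAD' → 2808

2054, 353, 1302, 1424, 1246, 1451, 4684, 2352, 1876, 37190, 1385, 2808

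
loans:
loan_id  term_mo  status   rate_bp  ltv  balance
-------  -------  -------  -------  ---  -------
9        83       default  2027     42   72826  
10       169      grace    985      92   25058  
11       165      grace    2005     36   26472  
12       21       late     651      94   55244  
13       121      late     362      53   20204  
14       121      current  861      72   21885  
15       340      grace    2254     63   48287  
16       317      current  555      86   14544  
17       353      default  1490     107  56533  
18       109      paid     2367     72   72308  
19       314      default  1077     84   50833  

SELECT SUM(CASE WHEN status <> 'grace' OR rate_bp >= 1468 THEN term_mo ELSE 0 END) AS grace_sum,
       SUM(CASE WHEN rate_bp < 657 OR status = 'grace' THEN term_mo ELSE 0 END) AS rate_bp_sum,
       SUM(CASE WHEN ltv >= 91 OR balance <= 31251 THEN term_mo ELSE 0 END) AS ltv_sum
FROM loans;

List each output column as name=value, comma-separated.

grace_sum=1944, rate_bp_sum=1133, ltv_sum=1267

[grace_sum: status <> 'grace' OR rate_bp >= 1468]
loan_id=9: ✓ → 83
loan_id=10: ✗
loan_id=11: ✓ → 165
loan_id=12: ✓ → 21
loan_id=13: ✓ → 121
loan_id=14: ✓ → 121
loan_id=15: ✓ → 340
loan_id=16: ✓ → 317
loan_id=17: ✓ → 353
loan_id=18: ✓ → 109
loan_id=19: ✓ → 314
grace_sum = 83 + 165 + 21 + 121 + 121 + 340 + 317 + 353 + 109 + 314 = 1944
—
[rate_bp_sum: rate_bp < 657 OR status = 'grace']
loan_id=9: ✗
loan_id=10: ✓ → 169
loan_id=11: ✓ → 165
loan_id=12: ✓ → 21
loan_id=13: ✓ → 121
loan_id=14: ✗
loan_id=15: ✓ → 340
loan_id=16: ✓ → 317
loan_id=17: ✗
loan_id=18: ✗
loan_id=19: ✗
rate_bp_sum = 169 + 165 + 21 + 121 + 340 + 317 = 1133
—
[ltv_sum: ltv >= 91 OR balance <= 31251]
loan_id=9: ✗
loan_id=10: ✓ → 169
loan_id=11: ✓ → 165
loan_id=12: ✓ → 21
loan_id=13: ✓ → 121
loan_id=14: ✓ → 121
loan_id=15: ✗
loan_id=16: ✓ → 317
loan_id=17: ✓ → 353
loan_id=18: ✗
loan_id=19: ✗
ltv_sum = 169 + 165 + 21 + 121 + 121 + 317 + 353 = 1267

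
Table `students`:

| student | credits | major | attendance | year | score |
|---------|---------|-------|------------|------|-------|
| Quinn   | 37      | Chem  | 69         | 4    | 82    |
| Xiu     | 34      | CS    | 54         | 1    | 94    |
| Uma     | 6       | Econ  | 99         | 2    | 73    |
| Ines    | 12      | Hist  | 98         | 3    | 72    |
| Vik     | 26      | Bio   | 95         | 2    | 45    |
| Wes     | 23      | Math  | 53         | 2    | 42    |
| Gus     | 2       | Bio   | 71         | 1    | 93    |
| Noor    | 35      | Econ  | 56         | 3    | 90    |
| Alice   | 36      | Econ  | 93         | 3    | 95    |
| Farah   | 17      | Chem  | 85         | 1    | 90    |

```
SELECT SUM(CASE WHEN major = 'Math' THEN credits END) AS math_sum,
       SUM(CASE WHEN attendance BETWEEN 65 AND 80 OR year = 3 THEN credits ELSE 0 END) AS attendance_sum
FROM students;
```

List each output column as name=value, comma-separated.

math_sum=23, attendance_sum=122

[math_sum: major = 'Math']
student=Quinn: ✗
student=Xiu: ✗
student=Uma: ✗
student=Ines: ✗
student=Vik: ✗
student=Wes: ✓ → 23
student=Gus: ✗
student=Noor: ✗
student=Alice: ✗
student=Farah: ✗
math_sum = 23
—
[attendance_sum: attendance BETWEEN 65 AND 80 OR year = 3]
student=Quinn: ✓ → 37
student=Xiu: ✗
student=Uma: ✗
student=Ines: ✓ → 12
student=Vik: ✗
student=Wes: ✗
student=Gus: ✓ → 2
student=Noor: ✓ → 35
student=Alice: ✓ → 36
student=Farah: ✗
attendance_sum = 37 + 12 + 2 + 35 + 36 = 122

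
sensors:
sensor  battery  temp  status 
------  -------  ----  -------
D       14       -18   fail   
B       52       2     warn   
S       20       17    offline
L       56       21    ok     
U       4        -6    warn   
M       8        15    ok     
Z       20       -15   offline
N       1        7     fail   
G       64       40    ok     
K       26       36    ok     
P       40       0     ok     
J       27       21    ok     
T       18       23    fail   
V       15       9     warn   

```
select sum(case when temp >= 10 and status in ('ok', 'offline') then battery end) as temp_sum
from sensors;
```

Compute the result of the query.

201

sensor=D: ✗
sensor=B: ✗
sensor=S: ✓ → 20
sensor=L: ✓ → 56
sensor=U: ✗
sensor=M: ✓ → 8
sensor=Z: ✗
sensor=N: ✗
sensor=G: ✓ → 64
sensor=K: ✓ → 26
sensor=P: ✗
sensor=J: ✓ → 27
sensor=T: ✗
sensor=V: ✗
temp_sum = 20 + 56 + 8 + 64 + 26 + 27 = 201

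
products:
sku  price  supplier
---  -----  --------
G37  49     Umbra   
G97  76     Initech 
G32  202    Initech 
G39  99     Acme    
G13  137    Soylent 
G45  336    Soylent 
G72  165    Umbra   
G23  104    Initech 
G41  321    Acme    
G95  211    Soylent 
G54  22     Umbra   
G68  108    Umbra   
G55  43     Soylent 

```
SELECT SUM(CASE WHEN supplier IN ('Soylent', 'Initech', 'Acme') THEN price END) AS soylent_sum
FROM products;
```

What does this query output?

1529

sku=G37: ✗
sku=G97: ✓ → 76
sku=G32: ✓ → 202
sku=G39: ✓ → 99
sku=G13: ✓ → 137
sku=G45: ✓ → 336
sku=G72: ✗
sku=G23: ✓ → 104
sku=G41: ✓ → 321
sku=G95: ✓ → 211
sku=G54: ✗
sku=G68: ✗
sku=G55: ✓ → 43
soylent_sum = 76 + 202 + 99 + 137 + 336 + 104 + 321 + 211 + 43 = 1529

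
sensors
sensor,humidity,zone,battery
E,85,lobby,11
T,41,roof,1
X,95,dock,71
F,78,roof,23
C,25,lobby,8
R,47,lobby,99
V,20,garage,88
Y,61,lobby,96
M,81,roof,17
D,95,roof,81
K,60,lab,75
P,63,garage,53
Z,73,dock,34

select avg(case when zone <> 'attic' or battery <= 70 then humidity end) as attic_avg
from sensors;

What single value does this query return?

63.3846153846

sensor=E: ✓ → 85
sensor=T: ✓ → 41
sensor=X: ✓ → 95
sensor=F: ✓ → 78
sensor=C: ✓ → 25
sensor=R: ✓ → 47
sensor=V: ✓ → 20
sensor=Y: ✓ → 61
sensor=M: ✓ → 81
sensor=D: ✓ → 95
sensor=K: ✓ → 60
sensor=P: ✓ → 63
sensor=Z: ✓ → 73
attic_avg = (85 + 41 + 95 + 78 + 25 + 47 + 20 + 61 + 81 + 95 + 60 + 63 + 73) / 13 = 63.3846153846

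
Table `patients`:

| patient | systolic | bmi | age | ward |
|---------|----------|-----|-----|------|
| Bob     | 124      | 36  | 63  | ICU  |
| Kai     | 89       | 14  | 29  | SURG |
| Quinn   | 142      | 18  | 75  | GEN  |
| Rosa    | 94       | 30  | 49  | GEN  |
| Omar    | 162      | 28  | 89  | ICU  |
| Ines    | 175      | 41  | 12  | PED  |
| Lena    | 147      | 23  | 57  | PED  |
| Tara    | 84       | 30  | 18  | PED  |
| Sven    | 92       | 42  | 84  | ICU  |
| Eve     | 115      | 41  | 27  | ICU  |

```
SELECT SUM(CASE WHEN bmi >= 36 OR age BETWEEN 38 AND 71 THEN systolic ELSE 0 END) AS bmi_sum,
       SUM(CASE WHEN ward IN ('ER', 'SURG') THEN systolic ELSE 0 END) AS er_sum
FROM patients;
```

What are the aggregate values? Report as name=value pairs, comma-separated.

[bmi_sum: bmi >= 36 OR age BETWEEN 38 AND 71]
patient=Bob: ✓ → 124
patient=Kai: ✗
patient=Quinn: ✗
patient=Rosa: ✓ → 94
patient=Omar: ✗
patient=Ines: ✓ → 175
patient=Lena: ✓ → 147
patient=Tara: ✗
patient=Sven: ✓ → 92
patient=Eve: ✓ → 115
bmi_sum = 124 + 94 + 175 + 147 + 92 + 115 = 747
—
[er_sum: ward IN ('ER', 'SURG')]
patient=Bob: ✗
patient=Kai: ✓ → 89
patient=Quinn: ✗
patient=Rosa: ✗
patient=Omar: ✗
patient=Ines: ✗
patient=Lena: ✗
patient=Tara: ✗
patient=Sven: ✗
patient=Eve: ✗
er_sum = 89

bmi_sum=747, er_sum=89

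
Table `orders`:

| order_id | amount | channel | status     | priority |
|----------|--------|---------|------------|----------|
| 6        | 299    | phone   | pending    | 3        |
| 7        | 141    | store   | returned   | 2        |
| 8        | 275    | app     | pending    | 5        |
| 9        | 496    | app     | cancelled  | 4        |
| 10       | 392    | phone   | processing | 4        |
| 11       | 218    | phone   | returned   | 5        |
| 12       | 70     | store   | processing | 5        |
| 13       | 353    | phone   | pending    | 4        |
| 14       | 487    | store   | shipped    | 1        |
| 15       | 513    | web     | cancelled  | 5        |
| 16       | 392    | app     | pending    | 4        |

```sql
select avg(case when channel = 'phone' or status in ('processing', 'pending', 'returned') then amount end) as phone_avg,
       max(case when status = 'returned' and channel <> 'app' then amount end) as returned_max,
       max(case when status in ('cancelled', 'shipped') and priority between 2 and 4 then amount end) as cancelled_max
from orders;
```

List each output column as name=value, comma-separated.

[phone_avg: channel = 'phone' or status in ('processing', 'pending', 'returned')]
order_id=6: ✓ → 299
order_id=7: ✓ → 141
order_id=8: ✓ → 275
order_id=9: ✗
order_id=10: ✓ → 392
order_id=11: ✓ → 218
order_id=12: ✓ → 70
order_id=13: ✓ → 353
order_id=14: ✗
order_id=15: ✗
order_id=16: ✓ → 392
phone_avg = (299 + 141 + 275 + 392 + 218 + 70 + 353 + 392) / 8 = 267.5
—
[returned_max: status = 'returned' and channel <> 'app']
order_id=6: ✗
order_id=7: ✓ → 141
order_id=8: ✗
order_id=9: ✗
order_id=10: ✗
order_id=11: ✓ → 218
order_id=12: ✗
order_id=13: ✗
order_id=14: ✗
order_id=15: ✗
order_id=16: ✗
returned_max = MAX(141, 218) = 218
—
[cancelled_max: status in ('cancelled', 'shipped') and priority between 2 and 4]
order_id=6: ✗
order_id=7: ✗
order_id=8: ✗
order_id=9: ✓ → 496
order_id=10: ✗
order_id=11: ✗
order_id=12: ✗
order_id=13: ✗
order_id=14: ✗
order_id=15: ✗
order_id=16: ✗
cancelled_max = MAX(496) = 496

phone_avg=267.5, returned_max=218, cancelled_max=496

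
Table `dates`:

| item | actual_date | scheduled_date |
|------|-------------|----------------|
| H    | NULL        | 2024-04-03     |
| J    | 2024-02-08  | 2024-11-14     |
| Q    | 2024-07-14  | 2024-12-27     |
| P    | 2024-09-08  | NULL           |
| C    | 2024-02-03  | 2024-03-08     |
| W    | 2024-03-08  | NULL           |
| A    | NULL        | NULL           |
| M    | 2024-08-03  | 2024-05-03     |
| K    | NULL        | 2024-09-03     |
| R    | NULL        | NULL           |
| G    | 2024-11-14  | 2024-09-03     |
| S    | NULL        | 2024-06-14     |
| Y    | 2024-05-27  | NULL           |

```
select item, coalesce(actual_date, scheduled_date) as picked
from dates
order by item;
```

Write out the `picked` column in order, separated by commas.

item=A: actual_date=NULL, scheduled_date=NULL (all NULL) → NULL
item=C: actual_date=2024-02-03 → 2024-02-03
item=G: actual_date=2024-11-14 → 2024-11-14
item=H: actual_date=NULL, scheduled_date=2024-04-03 → 2024-04-03
item=J: actual_date=2024-02-08 → 2024-02-08
item=K: actual_date=NULL, scheduled_date=2024-09-03 → 2024-09-03
item=M: actual_date=2024-08-03 → 2024-08-03
item=P: actual_date=2024-09-08 → 2024-09-08
item=Q: actual_date=2024-07-14 → 2024-07-14
item=R: actual_date=NULL, scheduled_date=NULL (all NULL) → NULL
item=S: actual_date=NULL, scheduled_date=2024-06-14 → 2024-06-14
item=W: actual_date=2024-03-08 → 2024-03-08
item=Y: actual_date=2024-05-27 → 2024-05-27

NULL, 2024-02-03, 2024-11-14, 2024-04-03, 2024-02-08, 2024-09-03, 2024-08-03, 2024-09-08, 2024-07-14, NULL, 2024-06-14, 2024-03-08, 2024-05-27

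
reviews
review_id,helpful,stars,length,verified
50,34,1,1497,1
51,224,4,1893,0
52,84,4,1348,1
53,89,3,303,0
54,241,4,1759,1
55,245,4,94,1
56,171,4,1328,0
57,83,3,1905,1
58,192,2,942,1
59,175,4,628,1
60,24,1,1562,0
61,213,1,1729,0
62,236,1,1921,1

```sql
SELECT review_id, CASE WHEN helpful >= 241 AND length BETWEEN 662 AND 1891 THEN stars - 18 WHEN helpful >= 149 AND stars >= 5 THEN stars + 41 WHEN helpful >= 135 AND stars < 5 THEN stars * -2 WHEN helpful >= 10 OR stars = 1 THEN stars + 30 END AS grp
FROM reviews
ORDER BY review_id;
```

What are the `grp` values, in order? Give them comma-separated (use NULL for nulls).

review_id=50: helpful >= 10 OR stars = 1 → 31
review_id=51: helpful >= 135 AND stars < 5 → -8
review_id=52: helpful >= 10 OR stars = 1 → 34
review_id=53: helpful >= 10 OR stars = 1 → 33
review_id=54: helpful >= 241 AND length BETWEEN 662 AND 1891 → -14
review_id=55: helpful >= 135 AND stars < 5 → -8
review_id=56: helpful >= 135 AND stars < 5 → -8
review_id=57: helpful >= 10 OR stars = 1 → 33
review_id=58: helpful >= 135 AND stars < 5 → -4
review_id=59: helpful >= 135 AND stars < 5 → -8
review_id=60: helpful >= 10 OR stars = 1 → 31
review_id=61: helpful >= 135 AND stars < 5 → -2
review_id=62: helpful >= 135 AND stars < 5 → -2

31, -8, 34, 33, -14, -8, -8, 33, -4, -8, 31, -2, -2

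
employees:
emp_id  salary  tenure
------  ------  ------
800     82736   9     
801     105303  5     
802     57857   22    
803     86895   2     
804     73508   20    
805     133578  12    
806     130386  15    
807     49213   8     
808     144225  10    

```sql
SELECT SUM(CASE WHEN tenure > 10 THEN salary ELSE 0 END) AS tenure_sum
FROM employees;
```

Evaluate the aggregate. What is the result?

emp_id=800: ✗
emp_id=801: ✗
emp_id=802: ✓ → 57857
emp_id=803: ✗
emp_id=804: ✓ → 73508
emp_id=805: ✓ → 133578
emp_id=806: ✓ → 130386
emp_id=807: ✗
emp_id=808: ✗
tenure_sum = 57857 + 73508 + 133578 + 130386 = 395329

395329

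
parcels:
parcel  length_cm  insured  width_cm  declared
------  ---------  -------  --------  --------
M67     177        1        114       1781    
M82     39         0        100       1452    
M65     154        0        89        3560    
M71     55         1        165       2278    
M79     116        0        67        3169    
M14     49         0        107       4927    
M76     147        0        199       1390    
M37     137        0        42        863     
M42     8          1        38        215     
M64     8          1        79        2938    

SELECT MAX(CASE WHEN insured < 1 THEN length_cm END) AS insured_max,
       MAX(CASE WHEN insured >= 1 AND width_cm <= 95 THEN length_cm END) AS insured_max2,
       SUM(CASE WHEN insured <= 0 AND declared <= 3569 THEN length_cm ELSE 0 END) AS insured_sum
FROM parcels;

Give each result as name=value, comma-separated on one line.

[insured_max: insured < 1]
parcel=M67: ✗
parcel=M82: ✓ → 39
parcel=M65: ✓ → 154
parcel=M71: ✗
parcel=M79: ✓ → 116
parcel=M14: ✓ → 49
parcel=M76: ✓ → 147
parcel=M37: ✓ → 137
parcel=M42: ✗
parcel=M64: ✗
insured_max = MAX(39, 154, 116, 49, 147, 137) = 154
—
[insured_max2: insured >= 1 AND width_cm <= 95]
parcel=M67: ✗
parcel=M82: ✗
parcel=M65: ✗
parcel=M71: ✗
parcel=M79: ✗
parcel=M14: ✗
parcel=M76: ✗
parcel=M37: ✗
parcel=M42: ✓ → 8
parcel=M64: ✓ → 8
insured_max2 = MAX(8, 8) = 8
—
[insured_sum: insured <= 0 AND declared <= 3569]
parcel=M67: ✗
parcel=M82: ✓ → 39
parcel=M65: ✓ → 154
parcel=M71: ✗
parcel=M79: ✓ → 116
parcel=M14: ✗
parcel=M76: ✓ → 147
parcel=M37: ✓ → 137
parcel=M42: ✗
parcel=M64: ✗
insured_sum = 39 + 154 + 116 + 147 + 137 = 593

insured_max=154, insured_max2=8, insured_sum=593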